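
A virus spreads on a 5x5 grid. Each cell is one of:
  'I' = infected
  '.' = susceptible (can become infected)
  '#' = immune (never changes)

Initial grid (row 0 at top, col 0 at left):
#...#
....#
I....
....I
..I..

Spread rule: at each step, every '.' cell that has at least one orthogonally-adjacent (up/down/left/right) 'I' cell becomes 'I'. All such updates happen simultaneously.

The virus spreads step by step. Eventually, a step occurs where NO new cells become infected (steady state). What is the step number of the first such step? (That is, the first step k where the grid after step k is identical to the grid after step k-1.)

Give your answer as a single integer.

Answer: 5

Derivation:
Step 0 (initial): 3 infected
Step 1: +9 new -> 12 infected
Step 2: +5 new -> 17 infected
Step 3: +3 new -> 20 infected
Step 4: +2 new -> 22 infected
Step 5: +0 new -> 22 infected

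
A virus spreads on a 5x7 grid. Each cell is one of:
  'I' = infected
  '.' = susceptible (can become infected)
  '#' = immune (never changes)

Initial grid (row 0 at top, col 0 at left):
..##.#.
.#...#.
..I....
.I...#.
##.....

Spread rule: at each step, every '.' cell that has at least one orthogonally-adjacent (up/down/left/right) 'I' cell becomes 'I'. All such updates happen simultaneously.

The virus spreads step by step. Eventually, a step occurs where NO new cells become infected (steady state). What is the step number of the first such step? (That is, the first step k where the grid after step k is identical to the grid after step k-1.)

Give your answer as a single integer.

Step 0 (initial): 2 infected
Step 1: +5 new -> 7 infected
Step 2: +5 new -> 12 infected
Step 3: +5 new -> 17 infected
Step 4: +4 new -> 21 infected
Step 5: +4 new -> 25 infected
Step 6: +2 new -> 27 infected
Step 7: +0 new -> 27 infected

Answer: 7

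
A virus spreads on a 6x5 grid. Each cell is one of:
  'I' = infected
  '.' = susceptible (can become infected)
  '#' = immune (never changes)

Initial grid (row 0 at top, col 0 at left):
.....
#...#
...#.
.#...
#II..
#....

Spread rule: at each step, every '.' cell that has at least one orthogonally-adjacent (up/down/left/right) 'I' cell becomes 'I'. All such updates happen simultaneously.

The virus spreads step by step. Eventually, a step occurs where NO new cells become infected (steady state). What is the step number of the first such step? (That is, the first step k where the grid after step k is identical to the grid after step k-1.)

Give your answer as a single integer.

Answer: 7

Derivation:
Step 0 (initial): 2 infected
Step 1: +4 new -> 6 infected
Step 2: +4 new -> 10 infected
Step 3: +4 new -> 14 infected
Step 4: +5 new -> 19 infected
Step 5: +3 new -> 22 infected
Step 6: +2 new -> 24 infected
Step 7: +0 new -> 24 infected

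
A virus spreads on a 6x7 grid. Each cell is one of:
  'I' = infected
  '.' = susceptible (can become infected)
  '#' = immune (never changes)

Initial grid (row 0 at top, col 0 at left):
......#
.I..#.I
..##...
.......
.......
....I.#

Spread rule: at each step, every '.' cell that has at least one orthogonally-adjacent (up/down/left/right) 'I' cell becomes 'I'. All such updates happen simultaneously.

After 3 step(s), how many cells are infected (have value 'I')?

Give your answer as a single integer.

Answer: 35

Derivation:
Step 0 (initial): 3 infected
Step 1: +9 new -> 12 infected
Step 2: +12 new -> 24 infected
Step 3: +11 new -> 35 infected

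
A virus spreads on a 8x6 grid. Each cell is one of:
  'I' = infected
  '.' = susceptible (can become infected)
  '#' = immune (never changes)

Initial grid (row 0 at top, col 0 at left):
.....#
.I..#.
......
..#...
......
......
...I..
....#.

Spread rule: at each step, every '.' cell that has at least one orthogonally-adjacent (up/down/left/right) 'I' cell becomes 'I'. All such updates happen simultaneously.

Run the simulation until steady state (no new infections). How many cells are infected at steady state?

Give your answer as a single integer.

Step 0 (initial): 2 infected
Step 1: +8 new -> 10 infected
Step 2: +12 new -> 22 infected
Step 3: +12 new -> 34 infected
Step 4: +7 new -> 41 infected
Step 5: +2 new -> 43 infected
Step 6: +1 new -> 44 infected
Step 7: +0 new -> 44 infected

Answer: 44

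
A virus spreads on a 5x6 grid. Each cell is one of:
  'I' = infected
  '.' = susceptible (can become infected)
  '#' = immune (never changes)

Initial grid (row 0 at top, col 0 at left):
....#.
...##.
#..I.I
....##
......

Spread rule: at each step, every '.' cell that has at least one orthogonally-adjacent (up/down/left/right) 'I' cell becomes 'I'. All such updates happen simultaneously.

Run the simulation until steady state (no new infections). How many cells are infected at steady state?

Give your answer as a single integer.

Answer: 24

Derivation:
Step 0 (initial): 2 infected
Step 1: +4 new -> 6 infected
Step 2: +5 new -> 11 infected
Step 3: +5 new -> 16 infected
Step 4: +6 new -> 22 infected
Step 5: +2 new -> 24 infected
Step 6: +0 new -> 24 infected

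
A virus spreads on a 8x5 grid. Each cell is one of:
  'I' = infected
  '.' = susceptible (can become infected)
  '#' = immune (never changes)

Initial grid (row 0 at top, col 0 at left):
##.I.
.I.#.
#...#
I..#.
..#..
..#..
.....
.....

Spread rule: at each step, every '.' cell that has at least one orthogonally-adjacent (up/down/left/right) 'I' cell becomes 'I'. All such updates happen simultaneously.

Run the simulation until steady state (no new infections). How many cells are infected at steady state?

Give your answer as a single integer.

Answer: 32

Derivation:
Step 0 (initial): 3 infected
Step 1: +7 new -> 10 infected
Step 2: +5 new -> 15 infected
Step 3: +3 new -> 18 infected
Step 4: +2 new -> 20 infected
Step 5: +2 new -> 22 infected
Step 6: +2 new -> 24 infected
Step 7: +3 new -> 27 infected
Step 8: +3 new -> 30 infected
Step 9: +1 new -> 31 infected
Step 10: +1 new -> 32 infected
Step 11: +0 new -> 32 infected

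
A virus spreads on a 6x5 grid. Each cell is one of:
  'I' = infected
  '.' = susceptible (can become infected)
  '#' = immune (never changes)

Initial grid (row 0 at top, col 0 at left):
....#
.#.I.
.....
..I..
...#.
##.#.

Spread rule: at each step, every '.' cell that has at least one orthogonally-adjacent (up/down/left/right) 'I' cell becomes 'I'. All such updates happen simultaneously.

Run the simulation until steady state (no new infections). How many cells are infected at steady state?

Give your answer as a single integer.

Answer: 24

Derivation:
Step 0 (initial): 2 infected
Step 1: +8 new -> 10 infected
Step 2: +7 new -> 17 infected
Step 3: +4 new -> 21 infected
Step 4: +3 new -> 24 infected
Step 5: +0 new -> 24 infected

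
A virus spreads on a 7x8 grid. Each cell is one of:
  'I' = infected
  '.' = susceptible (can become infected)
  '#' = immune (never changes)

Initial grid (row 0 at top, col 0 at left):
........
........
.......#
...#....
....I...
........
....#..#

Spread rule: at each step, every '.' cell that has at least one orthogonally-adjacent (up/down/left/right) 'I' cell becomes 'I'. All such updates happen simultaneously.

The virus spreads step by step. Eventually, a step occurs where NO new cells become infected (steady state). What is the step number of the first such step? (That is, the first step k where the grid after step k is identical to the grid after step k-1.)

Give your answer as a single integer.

Answer: 9

Derivation:
Step 0 (initial): 1 infected
Step 1: +4 new -> 5 infected
Step 2: +6 new -> 11 infected
Step 3: +11 new -> 22 infected
Step 4: +12 new -> 34 infected
Step 5: +8 new -> 42 infected
Step 6: +6 new -> 48 infected
Step 7: +3 new -> 51 infected
Step 8: +1 new -> 52 infected
Step 9: +0 new -> 52 infected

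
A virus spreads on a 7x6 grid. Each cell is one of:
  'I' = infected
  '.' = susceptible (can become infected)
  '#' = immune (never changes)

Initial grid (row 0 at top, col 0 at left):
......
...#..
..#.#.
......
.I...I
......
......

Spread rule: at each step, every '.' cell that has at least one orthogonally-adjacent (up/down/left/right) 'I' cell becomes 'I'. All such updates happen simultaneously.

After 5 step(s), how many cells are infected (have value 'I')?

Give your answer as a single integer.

Step 0 (initial): 2 infected
Step 1: +7 new -> 9 infected
Step 2: +11 new -> 20 infected
Step 3: +8 new -> 28 infected
Step 4: +7 new -> 35 infected
Step 5: +3 new -> 38 infected

Answer: 38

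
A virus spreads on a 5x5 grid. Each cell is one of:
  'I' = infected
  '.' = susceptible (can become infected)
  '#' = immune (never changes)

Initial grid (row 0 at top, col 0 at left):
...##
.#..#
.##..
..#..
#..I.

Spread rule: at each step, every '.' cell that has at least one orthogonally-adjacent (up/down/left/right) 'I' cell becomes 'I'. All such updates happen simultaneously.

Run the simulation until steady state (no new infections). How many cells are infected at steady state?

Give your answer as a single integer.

Step 0 (initial): 1 infected
Step 1: +3 new -> 4 infected
Step 2: +3 new -> 7 infected
Step 3: +3 new -> 10 infected
Step 4: +2 new -> 12 infected
Step 5: +2 new -> 14 infected
Step 6: +2 new -> 16 infected
Step 7: +1 new -> 17 infected
Step 8: +0 new -> 17 infected

Answer: 17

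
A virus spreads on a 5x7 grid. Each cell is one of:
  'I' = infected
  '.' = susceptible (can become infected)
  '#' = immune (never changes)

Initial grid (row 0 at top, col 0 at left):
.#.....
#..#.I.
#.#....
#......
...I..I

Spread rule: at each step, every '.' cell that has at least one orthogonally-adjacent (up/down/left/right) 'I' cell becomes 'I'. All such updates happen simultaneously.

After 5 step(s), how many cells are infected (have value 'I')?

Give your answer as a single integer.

Step 0 (initial): 3 infected
Step 1: +9 new -> 12 infected
Step 2: +9 new -> 21 infected
Step 3: +3 new -> 24 infected
Step 4: +2 new -> 26 infected
Step 5: +2 new -> 28 infected

Answer: 28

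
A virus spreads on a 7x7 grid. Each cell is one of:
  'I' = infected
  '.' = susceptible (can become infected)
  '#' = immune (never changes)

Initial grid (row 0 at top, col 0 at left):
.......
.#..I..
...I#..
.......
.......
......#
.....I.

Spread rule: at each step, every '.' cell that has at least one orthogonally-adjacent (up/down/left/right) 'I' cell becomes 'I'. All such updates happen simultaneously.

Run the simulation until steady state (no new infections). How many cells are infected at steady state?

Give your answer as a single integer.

Answer: 46

Derivation:
Step 0 (initial): 3 infected
Step 1: +8 new -> 11 infected
Step 2: +12 new -> 23 infected
Step 3: +11 new -> 34 infected
Step 4: +7 new -> 41 infected
Step 5: +4 new -> 45 infected
Step 6: +1 new -> 46 infected
Step 7: +0 new -> 46 infected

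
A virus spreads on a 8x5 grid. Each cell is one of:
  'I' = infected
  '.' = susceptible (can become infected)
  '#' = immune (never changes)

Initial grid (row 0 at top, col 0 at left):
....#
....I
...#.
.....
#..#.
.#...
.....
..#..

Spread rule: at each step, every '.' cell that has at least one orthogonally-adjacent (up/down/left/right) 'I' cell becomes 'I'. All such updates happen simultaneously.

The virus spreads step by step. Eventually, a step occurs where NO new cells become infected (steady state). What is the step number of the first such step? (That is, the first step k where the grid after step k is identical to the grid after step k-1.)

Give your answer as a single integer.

Step 0 (initial): 1 infected
Step 1: +2 new -> 3 infected
Step 2: +3 new -> 6 infected
Step 3: +5 new -> 11 infected
Step 4: +5 new -> 16 infected
Step 5: +6 new -> 22 infected
Step 6: +5 new -> 27 infected
Step 7: +2 new -> 29 infected
Step 8: +1 new -> 30 infected
Step 9: +2 new -> 32 infected
Step 10: +2 new -> 34 infected
Step 11: +0 new -> 34 infected

Answer: 11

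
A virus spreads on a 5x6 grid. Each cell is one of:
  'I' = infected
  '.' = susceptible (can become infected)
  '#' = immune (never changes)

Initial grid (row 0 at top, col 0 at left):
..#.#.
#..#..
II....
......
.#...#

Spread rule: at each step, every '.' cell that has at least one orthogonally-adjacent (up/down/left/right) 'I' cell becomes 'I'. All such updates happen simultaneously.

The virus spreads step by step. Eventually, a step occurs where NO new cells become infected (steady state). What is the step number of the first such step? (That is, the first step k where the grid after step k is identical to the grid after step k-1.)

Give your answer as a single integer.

Answer: 7

Derivation:
Step 0 (initial): 2 infected
Step 1: +4 new -> 6 infected
Step 2: +5 new -> 11 infected
Step 3: +4 new -> 15 infected
Step 4: +4 new -> 19 infected
Step 5: +3 new -> 22 infected
Step 6: +1 new -> 23 infected
Step 7: +0 new -> 23 infected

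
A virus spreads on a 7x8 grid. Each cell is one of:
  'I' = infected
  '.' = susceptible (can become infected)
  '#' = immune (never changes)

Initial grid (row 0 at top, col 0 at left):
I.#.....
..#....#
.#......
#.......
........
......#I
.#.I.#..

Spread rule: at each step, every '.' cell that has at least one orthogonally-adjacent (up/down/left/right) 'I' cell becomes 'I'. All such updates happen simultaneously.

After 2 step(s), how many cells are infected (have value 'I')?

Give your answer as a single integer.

Answer: 18

Derivation:
Step 0 (initial): 3 infected
Step 1: +7 new -> 10 infected
Step 2: +8 new -> 18 infected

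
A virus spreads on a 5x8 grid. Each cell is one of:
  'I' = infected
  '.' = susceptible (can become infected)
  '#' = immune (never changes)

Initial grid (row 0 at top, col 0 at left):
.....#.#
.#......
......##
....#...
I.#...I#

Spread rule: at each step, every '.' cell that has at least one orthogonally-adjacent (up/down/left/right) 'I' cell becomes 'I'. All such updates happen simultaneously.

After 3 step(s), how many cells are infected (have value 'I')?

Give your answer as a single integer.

Step 0 (initial): 2 infected
Step 1: +4 new -> 6 infected
Step 2: +5 new -> 11 infected
Step 3: +5 new -> 16 infected

Answer: 16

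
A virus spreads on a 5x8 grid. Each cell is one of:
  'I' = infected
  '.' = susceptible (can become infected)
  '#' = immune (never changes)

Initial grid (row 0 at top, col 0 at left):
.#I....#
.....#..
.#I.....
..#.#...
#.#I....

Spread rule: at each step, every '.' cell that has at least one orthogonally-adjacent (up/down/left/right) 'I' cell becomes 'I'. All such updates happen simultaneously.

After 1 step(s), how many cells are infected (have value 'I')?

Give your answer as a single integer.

Step 0 (initial): 3 infected
Step 1: +5 new -> 8 infected

Answer: 8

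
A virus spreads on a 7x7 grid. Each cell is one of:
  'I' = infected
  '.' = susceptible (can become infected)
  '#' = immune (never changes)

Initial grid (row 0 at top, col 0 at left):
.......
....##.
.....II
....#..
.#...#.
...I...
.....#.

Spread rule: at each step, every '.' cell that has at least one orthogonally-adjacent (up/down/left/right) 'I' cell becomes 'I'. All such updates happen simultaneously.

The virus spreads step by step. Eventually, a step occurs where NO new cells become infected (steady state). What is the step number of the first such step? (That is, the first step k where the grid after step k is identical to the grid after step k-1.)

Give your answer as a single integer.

Step 0 (initial): 3 infected
Step 1: +8 new -> 11 infected
Step 2: +10 new -> 21 infected
Step 3: +7 new -> 28 infected
Step 4: +8 new -> 36 infected
Step 5: +4 new -> 40 infected
Step 6: +2 new -> 42 infected
Step 7: +1 new -> 43 infected
Step 8: +0 new -> 43 infected

Answer: 8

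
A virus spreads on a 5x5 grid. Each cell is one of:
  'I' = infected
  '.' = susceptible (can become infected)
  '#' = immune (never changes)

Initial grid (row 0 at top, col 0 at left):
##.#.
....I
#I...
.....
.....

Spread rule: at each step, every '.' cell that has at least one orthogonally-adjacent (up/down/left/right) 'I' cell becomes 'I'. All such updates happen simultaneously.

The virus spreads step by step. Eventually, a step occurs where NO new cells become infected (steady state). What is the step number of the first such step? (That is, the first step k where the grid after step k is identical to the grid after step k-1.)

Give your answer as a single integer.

Step 0 (initial): 2 infected
Step 1: +6 new -> 8 infected
Step 2: +7 new -> 15 infected
Step 3: +5 new -> 20 infected
Step 4: +1 new -> 21 infected
Step 5: +0 new -> 21 infected

Answer: 5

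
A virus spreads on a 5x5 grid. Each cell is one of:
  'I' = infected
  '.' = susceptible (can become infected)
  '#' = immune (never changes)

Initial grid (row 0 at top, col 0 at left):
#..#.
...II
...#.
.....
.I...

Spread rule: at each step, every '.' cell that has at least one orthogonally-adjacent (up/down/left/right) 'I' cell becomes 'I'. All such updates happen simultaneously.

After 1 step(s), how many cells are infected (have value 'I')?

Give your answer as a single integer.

Answer: 9

Derivation:
Step 0 (initial): 3 infected
Step 1: +6 new -> 9 infected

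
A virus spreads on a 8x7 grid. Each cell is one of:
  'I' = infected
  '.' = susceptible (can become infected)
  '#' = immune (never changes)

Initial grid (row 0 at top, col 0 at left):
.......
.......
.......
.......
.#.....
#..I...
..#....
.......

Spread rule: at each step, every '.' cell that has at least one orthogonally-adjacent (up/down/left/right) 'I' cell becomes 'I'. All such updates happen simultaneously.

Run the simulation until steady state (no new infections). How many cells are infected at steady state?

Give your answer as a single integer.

Step 0 (initial): 1 infected
Step 1: +4 new -> 5 infected
Step 2: +7 new -> 12 infected
Step 3: +9 new -> 21 infected
Step 4: +10 new -> 31 infected
Step 5: +9 new -> 40 infected
Step 6: +7 new -> 47 infected
Step 7: +4 new -> 51 infected
Step 8: +2 new -> 53 infected
Step 9: +0 new -> 53 infected

Answer: 53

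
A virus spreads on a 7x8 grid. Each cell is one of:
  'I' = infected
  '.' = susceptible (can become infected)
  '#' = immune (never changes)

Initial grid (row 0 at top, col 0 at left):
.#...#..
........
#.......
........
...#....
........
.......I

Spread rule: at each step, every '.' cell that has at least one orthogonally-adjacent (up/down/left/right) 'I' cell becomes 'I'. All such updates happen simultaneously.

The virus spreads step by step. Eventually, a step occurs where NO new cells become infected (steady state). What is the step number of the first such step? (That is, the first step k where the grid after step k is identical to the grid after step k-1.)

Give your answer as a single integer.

Step 0 (initial): 1 infected
Step 1: +2 new -> 3 infected
Step 2: +3 new -> 6 infected
Step 3: +4 new -> 10 infected
Step 4: +5 new -> 15 infected
Step 5: +6 new -> 21 infected
Step 6: +6 new -> 27 infected
Step 7: +7 new -> 34 infected
Step 8: +5 new -> 39 infected
Step 9: +5 new -> 44 infected
Step 10: +4 new -> 48 infected
Step 11: +2 new -> 50 infected
Step 12: +1 new -> 51 infected
Step 13: +1 new -> 52 infected
Step 14: +0 new -> 52 infected

Answer: 14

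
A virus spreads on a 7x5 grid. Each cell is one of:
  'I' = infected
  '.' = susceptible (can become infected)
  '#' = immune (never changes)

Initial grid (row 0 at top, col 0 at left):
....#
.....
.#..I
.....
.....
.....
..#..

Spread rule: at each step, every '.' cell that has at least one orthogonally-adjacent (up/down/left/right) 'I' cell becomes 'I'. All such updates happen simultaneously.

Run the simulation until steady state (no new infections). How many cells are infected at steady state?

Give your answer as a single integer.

Step 0 (initial): 1 infected
Step 1: +3 new -> 4 infected
Step 2: +4 new -> 8 infected
Step 3: +5 new -> 13 infected
Step 4: +6 new -> 19 infected
Step 5: +6 new -> 25 infected
Step 6: +4 new -> 29 infected
Step 7: +2 new -> 31 infected
Step 8: +1 new -> 32 infected
Step 9: +0 new -> 32 infected

Answer: 32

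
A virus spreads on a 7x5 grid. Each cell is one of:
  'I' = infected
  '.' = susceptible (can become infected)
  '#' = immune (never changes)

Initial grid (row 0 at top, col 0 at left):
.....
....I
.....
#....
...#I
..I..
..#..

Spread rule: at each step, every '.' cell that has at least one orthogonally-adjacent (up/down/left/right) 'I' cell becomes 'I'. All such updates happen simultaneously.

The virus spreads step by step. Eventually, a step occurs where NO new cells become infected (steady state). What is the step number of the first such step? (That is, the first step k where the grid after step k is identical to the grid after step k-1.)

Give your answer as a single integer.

Answer: 6

Derivation:
Step 0 (initial): 3 infected
Step 1: +8 new -> 11 infected
Step 2: +10 new -> 21 infected
Step 3: +6 new -> 27 infected
Step 4: +3 new -> 30 infected
Step 5: +2 new -> 32 infected
Step 6: +0 new -> 32 infected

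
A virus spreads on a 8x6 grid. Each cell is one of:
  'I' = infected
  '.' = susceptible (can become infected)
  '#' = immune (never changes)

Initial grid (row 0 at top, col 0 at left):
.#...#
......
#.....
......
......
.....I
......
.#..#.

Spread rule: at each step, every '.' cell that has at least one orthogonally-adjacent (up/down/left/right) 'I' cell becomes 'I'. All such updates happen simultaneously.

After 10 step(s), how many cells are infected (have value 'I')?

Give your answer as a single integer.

Step 0 (initial): 1 infected
Step 1: +3 new -> 4 infected
Step 2: +5 new -> 9 infected
Step 3: +5 new -> 14 infected
Step 4: +7 new -> 21 infected
Step 5: +7 new -> 28 infected
Step 6: +6 new -> 34 infected
Step 7: +5 new -> 39 infected
Step 8: +2 new -> 41 infected
Step 9: +1 new -> 42 infected
Step 10: +1 new -> 43 infected

Answer: 43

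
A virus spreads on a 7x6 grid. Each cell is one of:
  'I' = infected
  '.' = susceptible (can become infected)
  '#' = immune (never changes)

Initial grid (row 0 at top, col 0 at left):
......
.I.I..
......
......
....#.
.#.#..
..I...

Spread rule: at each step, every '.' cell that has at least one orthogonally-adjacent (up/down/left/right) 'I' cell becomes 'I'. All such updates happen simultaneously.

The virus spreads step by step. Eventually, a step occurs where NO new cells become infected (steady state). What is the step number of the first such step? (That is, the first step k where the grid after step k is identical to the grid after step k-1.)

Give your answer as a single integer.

Step 0 (initial): 3 infected
Step 1: +10 new -> 13 infected
Step 2: +12 new -> 25 infected
Step 3: +10 new -> 35 infected
Step 4: +3 new -> 38 infected
Step 5: +1 new -> 39 infected
Step 6: +0 new -> 39 infected

Answer: 6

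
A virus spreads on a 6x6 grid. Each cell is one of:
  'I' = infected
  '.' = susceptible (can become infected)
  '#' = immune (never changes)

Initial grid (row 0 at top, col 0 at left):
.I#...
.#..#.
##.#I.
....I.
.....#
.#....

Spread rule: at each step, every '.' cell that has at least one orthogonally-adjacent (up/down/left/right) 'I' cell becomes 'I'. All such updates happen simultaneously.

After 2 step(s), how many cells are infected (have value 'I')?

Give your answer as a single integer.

Answer: 13

Derivation:
Step 0 (initial): 3 infected
Step 1: +5 new -> 8 infected
Step 2: +5 new -> 13 infected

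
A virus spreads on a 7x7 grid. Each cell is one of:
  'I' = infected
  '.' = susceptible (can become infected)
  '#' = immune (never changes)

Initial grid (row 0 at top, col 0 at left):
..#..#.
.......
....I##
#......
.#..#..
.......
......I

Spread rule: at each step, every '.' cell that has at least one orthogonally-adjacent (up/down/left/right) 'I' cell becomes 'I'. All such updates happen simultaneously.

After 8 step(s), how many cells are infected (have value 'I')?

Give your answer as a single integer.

Step 0 (initial): 2 infected
Step 1: +5 new -> 7 infected
Step 2: +9 new -> 16 infected
Step 3: +10 new -> 26 infected
Step 4: +7 new -> 33 infected
Step 5: +4 new -> 37 infected
Step 6: +3 new -> 40 infected
Step 7: +1 new -> 41 infected
Step 8: +1 new -> 42 infected

Answer: 42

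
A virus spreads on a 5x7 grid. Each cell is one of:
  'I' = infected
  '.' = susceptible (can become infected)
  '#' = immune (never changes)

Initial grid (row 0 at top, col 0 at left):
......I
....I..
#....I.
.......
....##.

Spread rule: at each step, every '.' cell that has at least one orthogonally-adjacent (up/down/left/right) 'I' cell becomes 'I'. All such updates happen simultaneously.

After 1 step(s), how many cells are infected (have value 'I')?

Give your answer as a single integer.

Step 0 (initial): 3 infected
Step 1: +8 new -> 11 infected

Answer: 11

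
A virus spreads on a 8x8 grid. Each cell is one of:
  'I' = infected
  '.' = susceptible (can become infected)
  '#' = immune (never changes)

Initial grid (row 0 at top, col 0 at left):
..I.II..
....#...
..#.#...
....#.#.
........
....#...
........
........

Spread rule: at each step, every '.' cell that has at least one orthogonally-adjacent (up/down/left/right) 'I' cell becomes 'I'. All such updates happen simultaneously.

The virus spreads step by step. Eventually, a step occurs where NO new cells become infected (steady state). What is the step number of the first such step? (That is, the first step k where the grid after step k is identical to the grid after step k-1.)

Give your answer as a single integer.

Answer: 10

Derivation:
Step 0 (initial): 3 infected
Step 1: +5 new -> 8 infected
Step 2: +6 new -> 14 infected
Step 3: +6 new -> 20 infected
Step 4: +5 new -> 25 infected
Step 5: +8 new -> 33 infected
Step 6: +7 new -> 40 infected
Step 7: +8 new -> 48 infected
Step 8: +7 new -> 55 infected
Step 9: +3 new -> 58 infected
Step 10: +0 new -> 58 infected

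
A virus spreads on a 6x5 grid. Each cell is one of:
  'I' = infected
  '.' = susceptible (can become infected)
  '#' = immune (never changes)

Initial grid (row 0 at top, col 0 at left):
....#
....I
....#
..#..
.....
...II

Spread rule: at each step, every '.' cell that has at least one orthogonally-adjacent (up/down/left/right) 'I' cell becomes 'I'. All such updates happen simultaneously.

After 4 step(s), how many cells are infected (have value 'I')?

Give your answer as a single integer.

Answer: 24

Derivation:
Step 0 (initial): 3 infected
Step 1: +4 new -> 7 infected
Step 2: +7 new -> 14 infected
Step 3: +5 new -> 19 infected
Step 4: +5 new -> 24 infected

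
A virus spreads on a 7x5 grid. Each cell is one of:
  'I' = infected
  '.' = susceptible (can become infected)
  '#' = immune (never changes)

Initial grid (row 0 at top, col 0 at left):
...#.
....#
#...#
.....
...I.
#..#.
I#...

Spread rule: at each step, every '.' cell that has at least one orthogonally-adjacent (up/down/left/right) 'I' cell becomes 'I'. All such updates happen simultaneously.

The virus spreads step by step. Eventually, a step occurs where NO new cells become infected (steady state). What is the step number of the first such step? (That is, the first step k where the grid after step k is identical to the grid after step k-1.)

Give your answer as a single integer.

Step 0 (initial): 2 infected
Step 1: +3 new -> 5 infected
Step 2: +6 new -> 11 infected
Step 3: +7 new -> 18 infected
Step 4: +4 new -> 22 infected
Step 5: +2 new -> 24 infected
Step 6: +2 new -> 26 infected
Step 7: +1 new -> 27 infected
Step 8: +0 new -> 27 infected

Answer: 8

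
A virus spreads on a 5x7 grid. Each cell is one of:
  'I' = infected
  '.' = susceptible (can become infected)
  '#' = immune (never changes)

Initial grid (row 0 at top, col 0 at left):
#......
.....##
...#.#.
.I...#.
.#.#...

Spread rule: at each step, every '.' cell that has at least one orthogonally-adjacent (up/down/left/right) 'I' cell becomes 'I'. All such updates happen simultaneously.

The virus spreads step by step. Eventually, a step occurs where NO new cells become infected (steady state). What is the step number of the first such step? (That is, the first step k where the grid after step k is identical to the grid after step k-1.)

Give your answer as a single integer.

Step 0 (initial): 1 infected
Step 1: +3 new -> 4 infected
Step 2: +6 new -> 10 infected
Step 3: +4 new -> 14 infected
Step 4: +4 new -> 18 infected
Step 5: +3 new -> 21 infected
Step 6: +2 new -> 23 infected
Step 7: +2 new -> 25 infected
Step 8: +2 new -> 27 infected
Step 9: +0 new -> 27 infected

Answer: 9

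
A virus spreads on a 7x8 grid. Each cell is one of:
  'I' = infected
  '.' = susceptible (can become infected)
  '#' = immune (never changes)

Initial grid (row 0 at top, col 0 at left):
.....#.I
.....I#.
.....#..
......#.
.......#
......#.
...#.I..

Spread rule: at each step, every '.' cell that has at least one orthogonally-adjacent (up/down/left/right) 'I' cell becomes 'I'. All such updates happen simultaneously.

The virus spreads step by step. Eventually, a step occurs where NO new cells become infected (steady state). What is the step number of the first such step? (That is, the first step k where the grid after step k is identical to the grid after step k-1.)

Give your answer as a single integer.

Step 0 (initial): 3 infected
Step 1: +6 new -> 9 infected
Step 2: +7 new -> 16 infected
Step 3: +11 new -> 27 infected
Step 4: +6 new -> 33 infected
Step 5: +7 new -> 40 infected
Step 6: +6 new -> 46 infected
Step 7: +3 new -> 49 infected
Step 8: +0 new -> 49 infected

Answer: 8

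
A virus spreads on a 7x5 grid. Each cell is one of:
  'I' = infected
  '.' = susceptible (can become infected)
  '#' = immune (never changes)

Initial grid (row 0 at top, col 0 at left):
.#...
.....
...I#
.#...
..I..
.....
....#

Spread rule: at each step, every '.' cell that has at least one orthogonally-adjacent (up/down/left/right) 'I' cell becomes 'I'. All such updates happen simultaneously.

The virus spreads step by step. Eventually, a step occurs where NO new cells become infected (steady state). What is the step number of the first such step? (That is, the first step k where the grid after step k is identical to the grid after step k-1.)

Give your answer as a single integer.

Step 0 (initial): 2 infected
Step 1: +7 new -> 9 infected
Step 2: +10 new -> 19 infected
Step 3: +9 new -> 28 infected
Step 4: +2 new -> 30 infected
Step 5: +1 new -> 31 infected
Step 6: +0 new -> 31 infected

Answer: 6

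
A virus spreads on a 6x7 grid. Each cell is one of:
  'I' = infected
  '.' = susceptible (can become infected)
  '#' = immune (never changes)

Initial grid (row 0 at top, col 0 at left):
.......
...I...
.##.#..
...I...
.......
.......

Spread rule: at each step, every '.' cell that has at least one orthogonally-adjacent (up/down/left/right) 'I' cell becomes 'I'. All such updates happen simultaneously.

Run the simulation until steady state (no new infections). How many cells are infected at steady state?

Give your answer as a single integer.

Step 0 (initial): 2 infected
Step 1: +7 new -> 9 infected
Step 2: +9 new -> 18 infected
Step 3: +11 new -> 29 infected
Step 4: +8 new -> 37 infected
Step 5: +2 new -> 39 infected
Step 6: +0 new -> 39 infected

Answer: 39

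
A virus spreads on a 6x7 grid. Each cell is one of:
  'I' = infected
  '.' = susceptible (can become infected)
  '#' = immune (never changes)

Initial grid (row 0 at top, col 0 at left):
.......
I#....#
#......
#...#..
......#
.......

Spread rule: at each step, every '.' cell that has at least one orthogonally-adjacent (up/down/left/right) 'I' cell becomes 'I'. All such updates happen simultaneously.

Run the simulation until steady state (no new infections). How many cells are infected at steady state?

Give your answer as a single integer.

Step 0 (initial): 1 infected
Step 1: +1 new -> 2 infected
Step 2: +1 new -> 3 infected
Step 3: +1 new -> 4 infected
Step 4: +2 new -> 6 infected
Step 5: +3 new -> 9 infected
Step 6: +5 new -> 14 infected
Step 7: +6 new -> 20 infected
Step 8: +4 new -> 24 infected
Step 9: +6 new -> 30 infected
Step 10: +4 new -> 34 infected
Step 11: +1 new -> 35 infected
Step 12: +1 new -> 36 infected
Step 13: +0 new -> 36 infected

Answer: 36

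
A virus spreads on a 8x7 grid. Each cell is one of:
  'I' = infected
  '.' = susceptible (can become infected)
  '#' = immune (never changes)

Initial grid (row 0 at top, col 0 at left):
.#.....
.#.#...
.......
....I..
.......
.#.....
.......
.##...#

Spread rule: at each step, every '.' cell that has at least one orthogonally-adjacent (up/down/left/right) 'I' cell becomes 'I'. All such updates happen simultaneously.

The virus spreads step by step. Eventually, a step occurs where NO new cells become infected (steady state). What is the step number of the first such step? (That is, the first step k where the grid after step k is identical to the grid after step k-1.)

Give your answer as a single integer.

Answer: 9

Derivation:
Step 0 (initial): 1 infected
Step 1: +4 new -> 5 infected
Step 2: +8 new -> 13 infected
Step 3: +10 new -> 23 infected
Step 4: +12 new -> 35 infected
Step 5: +8 new -> 43 infected
Step 6: +3 new -> 46 infected
Step 7: +2 new -> 48 infected
Step 8: +1 new -> 49 infected
Step 9: +0 new -> 49 infected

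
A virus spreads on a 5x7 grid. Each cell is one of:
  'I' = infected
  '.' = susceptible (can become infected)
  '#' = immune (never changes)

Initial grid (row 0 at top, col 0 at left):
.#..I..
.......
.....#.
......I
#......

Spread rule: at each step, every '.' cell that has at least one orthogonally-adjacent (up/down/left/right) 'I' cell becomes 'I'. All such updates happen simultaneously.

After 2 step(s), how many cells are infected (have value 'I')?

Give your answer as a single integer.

Answer: 16

Derivation:
Step 0 (initial): 2 infected
Step 1: +6 new -> 8 infected
Step 2: +8 new -> 16 infected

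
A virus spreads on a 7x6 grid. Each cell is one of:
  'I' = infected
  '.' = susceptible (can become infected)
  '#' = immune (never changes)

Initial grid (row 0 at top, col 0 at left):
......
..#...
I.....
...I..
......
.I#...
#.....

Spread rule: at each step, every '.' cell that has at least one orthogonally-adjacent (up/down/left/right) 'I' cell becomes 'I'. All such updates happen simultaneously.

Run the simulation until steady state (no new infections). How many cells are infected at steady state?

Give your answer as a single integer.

Step 0 (initial): 3 infected
Step 1: +10 new -> 13 infected
Step 2: +12 new -> 25 infected
Step 3: +7 new -> 32 infected
Step 4: +5 new -> 37 infected
Step 5: +2 new -> 39 infected
Step 6: +0 new -> 39 infected

Answer: 39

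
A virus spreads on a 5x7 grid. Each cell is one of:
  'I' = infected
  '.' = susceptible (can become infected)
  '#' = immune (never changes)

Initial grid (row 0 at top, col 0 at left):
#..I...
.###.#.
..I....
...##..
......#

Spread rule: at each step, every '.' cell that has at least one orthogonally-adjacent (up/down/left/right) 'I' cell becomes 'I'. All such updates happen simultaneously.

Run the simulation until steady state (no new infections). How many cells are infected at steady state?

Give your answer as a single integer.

Step 0 (initial): 2 infected
Step 1: +5 new -> 7 infected
Step 2: +7 new -> 14 infected
Step 3: +6 new -> 20 infected
Step 4: +5 new -> 25 infected
Step 5: +2 new -> 27 infected
Step 6: +0 new -> 27 infected

Answer: 27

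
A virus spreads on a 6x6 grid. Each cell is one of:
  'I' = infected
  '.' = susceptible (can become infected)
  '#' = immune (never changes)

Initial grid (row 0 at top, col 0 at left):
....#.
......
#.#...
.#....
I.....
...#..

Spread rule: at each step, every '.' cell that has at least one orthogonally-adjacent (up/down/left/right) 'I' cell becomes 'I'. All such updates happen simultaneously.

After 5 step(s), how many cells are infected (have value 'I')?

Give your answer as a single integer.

Step 0 (initial): 1 infected
Step 1: +3 new -> 4 infected
Step 2: +2 new -> 6 infected
Step 3: +3 new -> 9 infected
Step 4: +2 new -> 11 infected
Step 5: +4 new -> 15 infected

Answer: 15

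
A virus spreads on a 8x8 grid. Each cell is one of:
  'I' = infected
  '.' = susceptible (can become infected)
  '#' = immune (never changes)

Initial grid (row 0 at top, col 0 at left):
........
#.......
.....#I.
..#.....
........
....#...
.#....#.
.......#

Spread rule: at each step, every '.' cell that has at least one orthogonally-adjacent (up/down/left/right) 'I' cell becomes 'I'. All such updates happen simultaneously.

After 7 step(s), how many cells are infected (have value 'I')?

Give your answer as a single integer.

Step 0 (initial): 1 infected
Step 1: +3 new -> 4 infected
Step 2: +6 new -> 10 infected
Step 3: +7 new -> 17 infected
Step 4: +7 new -> 24 infected
Step 5: +6 new -> 30 infected
Step 6: +7 new -> 37 infected
Step 7: +7 new -> 44 infected

Answer: 44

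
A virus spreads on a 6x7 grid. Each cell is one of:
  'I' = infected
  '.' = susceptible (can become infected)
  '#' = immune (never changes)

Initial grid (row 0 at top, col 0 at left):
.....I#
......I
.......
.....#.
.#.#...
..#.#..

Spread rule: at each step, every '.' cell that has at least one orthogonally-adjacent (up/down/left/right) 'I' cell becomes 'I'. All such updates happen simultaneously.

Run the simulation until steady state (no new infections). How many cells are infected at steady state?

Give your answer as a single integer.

Step 0 (initial): 2 infected
Step 1: +3 new -> 5 infected
Step 2: +4 new -> 9 infected
Step 3: +4 new -> 13 infected
Step 4: +6 new -> 19 infected
Step 5: +6 new -> 25 infected
Step 6: +3 new -> 28 infected
Step 7: +3 new -> 31 infected
Step 8: +1 new -> 32 infected
Step 9: +1 new -> 33 infected
Step 10: +1 new -> 34 infected
Step 11: +1 new -> 35 infected
Step 12: +0 new -> 35 infected

Answer: 35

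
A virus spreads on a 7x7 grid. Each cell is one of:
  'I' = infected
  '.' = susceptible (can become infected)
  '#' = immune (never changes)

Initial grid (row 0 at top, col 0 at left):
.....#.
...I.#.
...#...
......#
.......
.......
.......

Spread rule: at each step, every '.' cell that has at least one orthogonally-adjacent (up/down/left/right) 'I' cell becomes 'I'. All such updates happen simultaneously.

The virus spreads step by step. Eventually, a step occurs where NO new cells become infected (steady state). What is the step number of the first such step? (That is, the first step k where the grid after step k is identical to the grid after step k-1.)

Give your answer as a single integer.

Step 0 (initial): 1 infected
Step 1: +3 new -> 4 infected
Step 2: +5 new -> 9 infected
Step 3: +6 new -> 15 infected
Step 4: +8 new -> 23 infected
Step 5: +7 new -> 30 infected
Step 6: +8 new -> 38 infected
Step 7: +5 new -> 43 infected
Step 8: +2 new -> 45 infected
Step 9: +0 new -> 45 infected

Answer: 9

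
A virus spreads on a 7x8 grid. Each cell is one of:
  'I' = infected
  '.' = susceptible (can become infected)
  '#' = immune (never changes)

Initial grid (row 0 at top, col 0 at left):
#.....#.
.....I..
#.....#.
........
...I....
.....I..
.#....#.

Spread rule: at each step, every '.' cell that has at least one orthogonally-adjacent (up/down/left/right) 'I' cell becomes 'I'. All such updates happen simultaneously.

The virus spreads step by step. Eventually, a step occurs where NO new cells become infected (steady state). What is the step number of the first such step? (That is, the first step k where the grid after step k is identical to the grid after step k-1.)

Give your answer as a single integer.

Answer: 6

Derivation:
Step 0 (initial): 3 infected
Step 1: +12 new -> 15 infected
Step 2: +14 new -> 29 infected
Step 3: +12 new -> 41 infected
Step 4: +6 new -> 47 infected
Step 5: +3 new -> 50 infected
Step 6: +0 new -> 50 infected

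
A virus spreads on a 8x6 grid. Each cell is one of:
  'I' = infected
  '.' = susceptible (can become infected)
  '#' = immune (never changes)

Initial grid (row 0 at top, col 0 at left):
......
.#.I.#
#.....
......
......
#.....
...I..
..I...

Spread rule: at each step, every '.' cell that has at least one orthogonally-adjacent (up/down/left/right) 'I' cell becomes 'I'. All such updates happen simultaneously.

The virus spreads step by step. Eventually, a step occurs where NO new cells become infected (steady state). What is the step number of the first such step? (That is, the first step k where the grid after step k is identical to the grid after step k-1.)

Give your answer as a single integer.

Step 0 (initial): 3 infected
Step 1: +9 new -> 12 infected
Step 2: +12 new -> 24 infected
Step 3: +12 new -> 36 infected
Step 4: +5 new -> 41 infected
Step 5: +3 new -> 44 infected
Step 6: +0 new -> 44 infected

Answer: 6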